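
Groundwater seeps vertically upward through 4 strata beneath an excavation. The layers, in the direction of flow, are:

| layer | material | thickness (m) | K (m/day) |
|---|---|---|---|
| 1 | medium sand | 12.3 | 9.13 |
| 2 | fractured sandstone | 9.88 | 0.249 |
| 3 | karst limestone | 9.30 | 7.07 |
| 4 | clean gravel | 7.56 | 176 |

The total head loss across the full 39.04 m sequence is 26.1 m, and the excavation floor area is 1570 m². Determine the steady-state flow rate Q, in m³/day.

967

Flow is perpendicular to layering, so the layers act in series and the equivalent K is the thickness-weighted harmonic mean.
Total thickness L = 12.3 + 9.88 + 9.30 + 7.56 = 39.04 m.
Σ(b_i/K_i) = 12.3/9.13 + 9.88/0.249 + 9.30/7.07 + 7.56/176 = 42.38 d.
K_eq = L / Σ(b_i/K_i) = 39.04 / 42.38 = 0.9211 m/day.
Q = K_eq · A · (Δh/L) = 0.9211 × 1570 × (26.1/39.04) = 966.8 m³/day.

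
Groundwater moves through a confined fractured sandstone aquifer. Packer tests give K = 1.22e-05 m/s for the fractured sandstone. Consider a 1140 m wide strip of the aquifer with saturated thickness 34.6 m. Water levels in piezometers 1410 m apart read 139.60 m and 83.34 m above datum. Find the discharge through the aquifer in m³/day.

Convert K: 1.22e-05 m/s × 86400 = 1.054 m/day.
Cross-sectional area A = 1140 × 34.6 = 39444 m².
Hydraulic gradient i = (139.60 − 83.34) / 1410 = 56.26 / 1410 = 0.03990.
Darcy's law: Q = K · A · i = 1.054 × 39444 × 0.03990 = 1659 m³/day.

1660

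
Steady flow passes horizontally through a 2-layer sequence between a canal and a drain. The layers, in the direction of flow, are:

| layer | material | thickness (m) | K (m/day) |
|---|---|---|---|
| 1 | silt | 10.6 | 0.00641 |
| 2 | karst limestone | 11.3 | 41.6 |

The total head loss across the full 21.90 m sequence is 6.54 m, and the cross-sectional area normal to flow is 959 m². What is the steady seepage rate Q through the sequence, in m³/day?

3.79

Flow is perpendicular to layering, so the layers act in series and the equivalent K is the thickness-weighted harmonic mean.
Total thickness L = 10.6 + 11.3 = 21.90 m.
Σ(b_i/K_i) = 10.6/0.00641 + 11.3/41.6 = 1654 d.
K_eq = L / Σ(b_i/K_i) = 21.90 / 1654 = 0.01324 m/day.
Q = K_eq · A · (Δh/L) = 0.01324 × 959 × (6.54/21.90) = 3.792 m³/day.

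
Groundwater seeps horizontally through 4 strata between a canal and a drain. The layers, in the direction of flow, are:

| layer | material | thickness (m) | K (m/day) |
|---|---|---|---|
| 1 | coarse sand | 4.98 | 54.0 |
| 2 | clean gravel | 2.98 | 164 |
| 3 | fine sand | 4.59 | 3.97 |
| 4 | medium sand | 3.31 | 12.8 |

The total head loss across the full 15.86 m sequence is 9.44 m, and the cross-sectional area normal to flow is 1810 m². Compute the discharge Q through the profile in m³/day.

Flow is perpendicular to layering, so the layers act in series and the equivalent K is the thickness-weighted harmonic mean.
Total thickness L = 4.98 + 2.98 + 4.59 + 3.31 = 15.86 m.
Σ(b_i/K_i) = 4.98/54.0 + 2.98/164 + 4.59/3.97 + 3.31/12.8 = 1.525 d.
K_eq = L / Σ(b_i/K_i) = 15.86 / 1.525 = 10.40 m/day.
Q = K_eq · A · (Δh/L) = 10.40 × 1810 × (9.44/15.86) = 11203 m³/day.

11200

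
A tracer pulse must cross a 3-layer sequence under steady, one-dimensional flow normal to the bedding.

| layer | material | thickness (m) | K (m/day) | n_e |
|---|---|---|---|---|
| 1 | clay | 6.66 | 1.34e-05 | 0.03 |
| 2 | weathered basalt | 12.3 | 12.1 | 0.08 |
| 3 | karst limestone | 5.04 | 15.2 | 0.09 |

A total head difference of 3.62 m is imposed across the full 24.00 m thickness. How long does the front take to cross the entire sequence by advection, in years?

With flow normal to the layers, continuity requires the same specific discharge q through every layer.
Σ(b_i/K_i) = 6.66/1.34e-05 + 12.3/12.1 + 5.04/15.2 = 4.970e+05 d.
q = Δh / Σ(b_i/K_i) = 3.62 / 4.970e+05 = 7.283e-06 m/day.
In each layer the seepage velocity is v_i = q/n_i, so the layer transit time is t_i = b_i·n_i / q:
  layer 1 (clay): t_1 = 6.66 × 0.03 / 7.283e-06 = 27432 d
  layer 2 (weathered basalt): t_2 = 12.3 × 0.08 / 7.283e-06 = 1.351e+05 d
  layer 3 (karst limestone): t_3 = 5.04 × 0.09 / 7.283e-06 = 62278 d
Total t = Σ t_i = 2.248e+05 days = 615.5 years.

615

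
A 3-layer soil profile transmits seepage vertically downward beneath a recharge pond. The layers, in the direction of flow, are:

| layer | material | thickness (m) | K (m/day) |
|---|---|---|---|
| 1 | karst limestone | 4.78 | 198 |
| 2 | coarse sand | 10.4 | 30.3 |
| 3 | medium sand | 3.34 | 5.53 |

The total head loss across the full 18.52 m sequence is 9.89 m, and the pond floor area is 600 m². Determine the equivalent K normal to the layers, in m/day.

Flow is perpendicular to layering, so the layers act in series and the equivalent K is the thickness-weighted harmonic mean.
Total thickness L = 4.78 + 10.4 + 3.34 = 18.52 m.
Σ(b_i/K_i) = 4.78/198 + 10.4/30.3 + 3.34/5.53 = 0.9714 d.
K_eq = L / Σ(b_i/K_i) = 18.52 / 0.9714 = 19.07 m/day.

19.1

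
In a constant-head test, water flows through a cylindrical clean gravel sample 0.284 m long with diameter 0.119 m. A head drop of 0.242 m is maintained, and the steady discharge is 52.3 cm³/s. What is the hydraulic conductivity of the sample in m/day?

Cross-sectional area A = π·(d/2)² = π × (0.119/2)² = 0.01112 m².
Convert discharge: 52.3 cm³/s = 5.230e-05 m³/s.
Darcy's law rearranged: K = Q·L / (A·Δh) = 5.230e-05 × 0.284 / (0.01112 × 0.242) = 0.005518 m/s = 476.8 m/day.

477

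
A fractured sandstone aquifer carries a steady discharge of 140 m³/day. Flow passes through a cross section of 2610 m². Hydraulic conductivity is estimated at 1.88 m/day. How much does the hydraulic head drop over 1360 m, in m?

38.8

From Q = K·A·i, i = Q / (K·A) = 140 / (1.880 × 2610) = 0.02853.
Head loss Δh = i · L = 0.02853 × 1360 = 38.80 m.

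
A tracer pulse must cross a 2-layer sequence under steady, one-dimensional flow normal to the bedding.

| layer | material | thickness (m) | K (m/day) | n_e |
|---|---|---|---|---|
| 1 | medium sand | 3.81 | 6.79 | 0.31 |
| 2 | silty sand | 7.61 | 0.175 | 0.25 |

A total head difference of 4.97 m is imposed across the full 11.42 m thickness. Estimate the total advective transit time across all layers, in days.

27.3

With flow normal to the layers, continuity requires the same specific discharge q through every layer.
Σ(b_i/K_i) = 3.81/6.79 + 7.61/0.175 = 44.05 d.
q = Δh / Σ(b_i/K_i) = 4.97 / 44.05 = 0.1128 m/day.
In each layer the seepage velocity is v_i = q/n_i, so the layer transit time is t_i = b_i·n_i / q:
  layer 1 (medium sand): t_1 = 3.81 × 0.31 / 0.1128 = 10.47 d
  layer 2 (silty sand): t_2 = 7.61 × 0.25 / 0.1128 = 16.86 d
Total t = Σ t_i = 27.33 days.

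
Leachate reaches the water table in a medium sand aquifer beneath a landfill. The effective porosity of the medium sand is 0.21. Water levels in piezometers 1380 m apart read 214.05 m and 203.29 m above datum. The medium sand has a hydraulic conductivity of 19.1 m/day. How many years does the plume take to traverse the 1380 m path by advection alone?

Hydraulic gradient i = (214.05 − 203.29) / 1380 = 10.76 / 1380 = 0.007797.
Darcy flux q = K · i = 19.10 × 0.007797 = 0.1489 m/day.
Seepage velocity v = q / n_e = 0.1489 / 0.21 = 0.7092 m/day.
Travel time t = L / v = 1380 / 0.7092 = 1946 days = 5.328 years.

5.33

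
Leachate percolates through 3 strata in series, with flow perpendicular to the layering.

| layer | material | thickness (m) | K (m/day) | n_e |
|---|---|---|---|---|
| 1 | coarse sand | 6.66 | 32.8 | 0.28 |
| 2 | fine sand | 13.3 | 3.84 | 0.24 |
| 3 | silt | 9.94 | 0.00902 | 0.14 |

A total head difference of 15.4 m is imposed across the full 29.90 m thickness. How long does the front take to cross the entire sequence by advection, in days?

463

With flow normal to the layers, continuity requires the same specific discharge q through every layer.
Σ(b_i/K_i) = 6.66/32.8 + 13.3/3.84 + 9.94/0.00902 = 1106 d.
q = Δh / Σ(b_i/K_i) = 15.4 / 1106 = 0.01393 m/day.
In each layer the seepage velocity is v_i = q/n_i, so the layer transit time is t_i = b_i·n_i / q:
  layer 1 (coarse sand): t_1 = 6.66 × 0.28 / 0.01393 = 133.9 d
  layer 2 (fine sand): t_2 = 13.3 × 0.24 / 0.01393 = 229.2 d
  layer 3 (silt): t_3 = 9.94 × 0.14 / 0.01393 = 99.91 d
Total t = Σ t_i = 463.0 days.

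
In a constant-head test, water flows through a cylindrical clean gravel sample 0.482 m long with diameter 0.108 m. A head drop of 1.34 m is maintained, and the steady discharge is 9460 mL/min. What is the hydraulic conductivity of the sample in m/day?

535

Cross-sectional area A = π·(d/2)² = π × (0.108/2)² = 0.009161 m².
Convert discharge: 9460 mL/min = 0.0001577 m³/s.
Darcy's law rearranged: K = Q·L / (A·Δh) = 0.0001577 × 0.482 / (0.009161 × 1.34) = 0.006191 m/s = 534.9 m/day.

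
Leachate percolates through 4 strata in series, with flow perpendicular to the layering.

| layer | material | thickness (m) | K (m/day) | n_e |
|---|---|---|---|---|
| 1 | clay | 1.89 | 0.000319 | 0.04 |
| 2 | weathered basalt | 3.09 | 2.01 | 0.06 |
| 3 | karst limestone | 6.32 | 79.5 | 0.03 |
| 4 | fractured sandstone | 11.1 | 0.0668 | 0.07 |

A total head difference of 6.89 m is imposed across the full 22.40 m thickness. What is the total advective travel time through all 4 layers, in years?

2.97

With flow normal to the layers, continuity requires the same specific discharge q through every layer.
Σ(b_i/K_i) = 1.89/0.000319 + 3.09/2.01 + 6.32/79.5 + 11.1/0.0668 = 6093 d.
q = Δh / Σ(b_i/K_i) = 6.89 / 6093 = 0.001131 m/day.
In each layer the seepage velocity is v_i = q/n_i, so the layer transit time is t_i = b_i·n_i / q:
  layer 1 (clay): t_1 = 1.89 × 0.04 / 0.001131 = 66.85 d
  layer 2 (weathered basalt): t_2 = 3.09 × 0.06 / 0.001131 = 163.9 d
  layer 3 (karst limestone): t_3 = 6.32 × 0.03 / 0.001131 = 167.7 d
  layer 4 (fractured sandstone): t_4 = 11.1 × 0.07 / 0.001131 = 687.1 d
Total t = Σ t_i = 1086 days = 2.972 years.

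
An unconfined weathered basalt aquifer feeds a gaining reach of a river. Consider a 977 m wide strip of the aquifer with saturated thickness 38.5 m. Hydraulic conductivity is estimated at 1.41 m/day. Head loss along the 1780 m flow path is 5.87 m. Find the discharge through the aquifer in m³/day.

175

Cross-sectional area A = 977 × 38.5 = 37614 m².
Hydraulic gradient i = Δh / L = 5.87 / 1780 = 0.003298.
Darcy's law: Q = K · A · i = 1.410 × 37614 × 0.003298 = 174.9 m³/day.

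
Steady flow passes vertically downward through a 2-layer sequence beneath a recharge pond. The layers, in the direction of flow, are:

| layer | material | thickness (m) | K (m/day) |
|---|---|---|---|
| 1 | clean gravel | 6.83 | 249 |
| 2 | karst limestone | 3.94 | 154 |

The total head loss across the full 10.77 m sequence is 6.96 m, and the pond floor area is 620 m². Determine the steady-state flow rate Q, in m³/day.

81400

Flow is perpendicular to layering, so the layers act in series and the equivalent K is the thickness-weighted harmonic mean.
Total thickness L = 6.83 + 3.94 = 10.77 m.
Σ(b_i/K_i) = 6.83/249 + 3.94/154 = 0.05301 d.
K_eq = L / Σ(b_i/K_i) = 10.77 / 0.05301 = 203.2 m/day.
Q = K_eq · A · (Δh/L) = 203.2 × 620 × (6.96/10.77) = 81397 m³/day.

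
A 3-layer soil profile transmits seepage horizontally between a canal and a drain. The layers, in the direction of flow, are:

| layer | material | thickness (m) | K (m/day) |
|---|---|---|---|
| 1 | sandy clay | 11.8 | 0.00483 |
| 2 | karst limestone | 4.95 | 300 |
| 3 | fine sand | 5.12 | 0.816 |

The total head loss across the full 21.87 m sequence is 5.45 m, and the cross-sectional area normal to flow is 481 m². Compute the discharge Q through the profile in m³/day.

1.07

Flow is perpendicular to layering, so the layers act in series and the equivalent K is the thickness-weighted harmonic mean.
Total thickness L = 11.8 + 4.95 + 5.12 = 21.87 m.
Σ(b_i/K_i) = 11.8/0.00483 + 4.95/300 + 5.12/0.816 = 2449 d.
K_eq = L / Σ(b_i/K_i) = 21.87 / 2449 = 0.008929 m/day.
Q = K_eq · A · (Δh/L) = 0.008929 × 481 × (5.45/21.87) = 1.070 m³/day.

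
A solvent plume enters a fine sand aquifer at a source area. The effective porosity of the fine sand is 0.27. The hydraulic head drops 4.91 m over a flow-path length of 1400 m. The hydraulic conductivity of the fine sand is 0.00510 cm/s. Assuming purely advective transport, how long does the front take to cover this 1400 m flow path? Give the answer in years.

Convert K: 0.00510 cm/s × 864 = 4.406 m/day.
Hydraulic gradient i = Δh / L = 4.91 / 1400 = 0.003507.
Darcy flux q = K · i = 4.406 × 0.003507 = 0.01545 m/day.
Seepage velocity v = q / n_e = 0.01545 / 0.27 = 0.05724 m/day.
Travel time t = L / v = 1400 / 0.05724 = 24460 days = 66.97 years.

67.0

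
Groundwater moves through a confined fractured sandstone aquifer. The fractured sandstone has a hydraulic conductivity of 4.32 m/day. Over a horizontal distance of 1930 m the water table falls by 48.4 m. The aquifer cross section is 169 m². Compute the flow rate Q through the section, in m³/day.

Hydraulic gradient i = Δh / L = 48.4 / 1930 = 0.02508.
Darcy's law: Q = K · A · i = 4.320 × 169.0 × 0.02508 = 18.31 m³/day.

18.3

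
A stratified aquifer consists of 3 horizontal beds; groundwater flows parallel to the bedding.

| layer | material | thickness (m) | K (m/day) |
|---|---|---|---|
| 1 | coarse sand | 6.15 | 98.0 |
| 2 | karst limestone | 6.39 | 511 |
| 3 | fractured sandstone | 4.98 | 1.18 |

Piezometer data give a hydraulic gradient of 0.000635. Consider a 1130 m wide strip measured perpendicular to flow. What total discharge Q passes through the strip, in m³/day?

2780

Flow is parallel to layering, so each bed carries its own Darcy discharge and the transmissivities add.
Σ(K_i·b_i) = 98.0×6.15 + 511×6.39 + 1.18×4.98 = 3874 m²/day.
Hydraulic gradient i = 0.000635.
Q = Σ(K_i·b_i) · W · i = 3874 × 1130 × 0.0006350 = 2780 m³/day.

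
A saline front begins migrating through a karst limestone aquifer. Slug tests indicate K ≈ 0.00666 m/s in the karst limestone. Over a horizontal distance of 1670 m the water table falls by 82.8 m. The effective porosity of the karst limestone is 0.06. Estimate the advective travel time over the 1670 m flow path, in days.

Convert K: 0.00666 m/s × 86400 = 575.4 m/day.
Hydraulic gradient i = Δh / L = 82.8 / 1670 = 0.04958.
Darcy flux q = K · i = 575.4 × 0.04958 = 28.53 m/day.
Seepage velocity v = q / n_e = 28.53 / 0.06 = 475.5 m/day.
Travel time t = L / v = 1670 / 475.5 = 3.512 days.

3.51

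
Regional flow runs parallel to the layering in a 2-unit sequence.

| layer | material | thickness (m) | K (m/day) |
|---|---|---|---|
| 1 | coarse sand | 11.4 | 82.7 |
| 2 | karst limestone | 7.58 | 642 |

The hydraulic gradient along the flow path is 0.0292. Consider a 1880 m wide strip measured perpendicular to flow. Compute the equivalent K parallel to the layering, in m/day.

306

Flow is parallel to layering, so each bed carries its own Darcy discharge and the transmissivities add.
Σ(K_i·b_i) = 82.7×11.4 + 642×7.58 = 5809 m²/day.
Total thickness b = 18.98 m, so K_eq = Σ(K_i·b_i)/b = 306.1 m/day.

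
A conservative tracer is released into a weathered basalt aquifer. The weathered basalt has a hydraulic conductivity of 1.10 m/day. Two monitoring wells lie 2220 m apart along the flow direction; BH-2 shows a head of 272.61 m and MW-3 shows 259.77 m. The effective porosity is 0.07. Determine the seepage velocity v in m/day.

Hydraulic gradient i = (272.61 − 259.77) / 2220 = 12.84 / 2220 = 0.005784.
Darcy flux q = K · i = 1.100 × 0.005784 = 0.006362 m/day.
Seepage velocity v = q / n_e = 0.006362 / 0.07 = 0.09089 m/day.

0.0909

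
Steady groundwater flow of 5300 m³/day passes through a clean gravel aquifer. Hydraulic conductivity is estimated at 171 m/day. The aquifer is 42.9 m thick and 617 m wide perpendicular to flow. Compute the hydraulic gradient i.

Cross-sectional area A = 617 × 42.9 = 26469 m².
From Q = K·A·i, i = Q / (K·A) = 5300 / (171.0 × 26469) = 0.001171.

0.00117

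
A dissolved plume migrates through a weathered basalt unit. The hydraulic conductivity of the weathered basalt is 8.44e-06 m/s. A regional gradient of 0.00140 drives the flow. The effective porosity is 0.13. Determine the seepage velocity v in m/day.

Convert K: 8.44e-06 m/s × 86400 = 0.7292 m/day.
Hydraulic gradient i = 0.00140.
Darcy flux q = K · i = 0.7292 × 0.001400 = 0.001021 m/day.
Seepage velocity v = q / n_e = 0.001021 / 0.13 = 0.007853 m/day.

0.00785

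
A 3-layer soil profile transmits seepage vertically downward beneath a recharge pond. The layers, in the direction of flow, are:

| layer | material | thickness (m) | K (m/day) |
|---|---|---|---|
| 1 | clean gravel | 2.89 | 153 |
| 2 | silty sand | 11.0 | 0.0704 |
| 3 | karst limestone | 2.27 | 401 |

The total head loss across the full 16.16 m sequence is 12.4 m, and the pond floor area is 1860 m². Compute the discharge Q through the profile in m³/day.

Flow is perpendicular to layering, so the layers act in series and the equivalent K is the thickness-weighted harmonic mean.
Total thickness L = 2.89 + 11.0 + 2.27 = 16.16 m.
Σ(b_i/K_i) = 2.89/153 + 11.0/0.0704 + 2.27/401 = 156.3 d.
K_eq = L / Σ(b_i/K_i) = 16.16 / 156.3 = 0.1034 m/day.
Q = K_eq · A · (Δh/L) = 0.1034 × 1860 × (12.4/16.16) = 147.6 m³/day.

148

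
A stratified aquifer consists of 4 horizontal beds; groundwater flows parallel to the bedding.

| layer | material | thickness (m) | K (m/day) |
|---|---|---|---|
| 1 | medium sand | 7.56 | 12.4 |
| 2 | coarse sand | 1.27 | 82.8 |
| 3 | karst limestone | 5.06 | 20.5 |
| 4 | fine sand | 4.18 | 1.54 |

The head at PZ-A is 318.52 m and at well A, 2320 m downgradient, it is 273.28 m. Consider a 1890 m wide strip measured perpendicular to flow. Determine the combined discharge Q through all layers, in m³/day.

11400

Flow is parallel to layering, so each bed carries its own Darcy discharge and the transmissivities add.
Σ(K_i·b_i) = 12.4×7.56 + 82.8×1.27 + 20.5×5.06 + 1.54×4.18 = 309.1 m²/day.
Hydraulic gradient i = (318.52 − 273.28) / 2320 = 45.24 / 2320 = 0.01950.
Q = Σ(K_i·b_i) · W · i = 309.1 × 1890 × 0.01950 = 11391 m³/day.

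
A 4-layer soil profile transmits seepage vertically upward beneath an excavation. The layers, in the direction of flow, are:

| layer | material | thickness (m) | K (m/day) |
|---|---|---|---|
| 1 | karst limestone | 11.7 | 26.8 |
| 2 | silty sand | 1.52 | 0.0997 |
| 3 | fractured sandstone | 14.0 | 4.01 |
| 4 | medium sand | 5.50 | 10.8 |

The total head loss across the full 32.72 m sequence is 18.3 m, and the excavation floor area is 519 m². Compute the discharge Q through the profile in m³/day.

Flow is perpendicular to layering, so the layers act in series and the equivalent K is the thickness-weighted harmonic mean.
Total thickness L = 11.7 + 1.52 + 14.0 + 5.50 = 32.72 m.
Σ(b_i/K_i) = 11.7/26.8 + 1.52/0.0997 + 14.0/4.01 + 5.50/10.8 = 19.68 d.
K_eq = L / Σ(b_i/K_i) = 32.72 / 19.68 = 1.662 m/day.
Q = K_eq · A · (Δh/L) = 1.662 × 519 × (18.3/32.72) = 482.5 m³/day.

483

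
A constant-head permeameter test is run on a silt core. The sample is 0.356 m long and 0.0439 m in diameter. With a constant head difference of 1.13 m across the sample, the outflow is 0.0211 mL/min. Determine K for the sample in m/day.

Cross-sectional area A = π·(d/2)² = π × (0.0439/2)² = 0.001514 m².
Convert discharge: 0.0211 mL/min = 3.517e-10 m³/s.
Darcy's law rearranged: K = Q·L / (A·Δh) = 3.517e-10 × 0.356 / (0.001514 × 1.13) = 7.320e-08 m/s = 0.006324 m/day.

0.00632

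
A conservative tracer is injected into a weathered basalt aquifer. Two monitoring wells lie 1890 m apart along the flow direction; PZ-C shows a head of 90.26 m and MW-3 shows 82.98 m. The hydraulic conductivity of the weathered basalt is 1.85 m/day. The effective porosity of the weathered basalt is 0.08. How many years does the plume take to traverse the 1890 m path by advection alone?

58.1

Hydraulic gradient i = (90.26 − 82.98) / 1890 = 7.28 / 1890 = 0.003852.
Darcy flux q = K · i = 1.850 × 0.003852 = 0.007126 m/day.
Seepage velocity v = q / n_e = 0.007126 / 0.08 = 0.08907 m/day.
Travel time t = L / v = 1890 / 0.08907 = 21218 days = 58.09 years.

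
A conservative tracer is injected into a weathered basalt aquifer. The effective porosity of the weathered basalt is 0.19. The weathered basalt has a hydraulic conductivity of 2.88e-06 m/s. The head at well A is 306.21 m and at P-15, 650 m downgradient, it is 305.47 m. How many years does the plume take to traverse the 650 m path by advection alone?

1190

Convert K: 2.88e-06 m/s × 86400 = 0.2488 m/day.
Hydraulic gradient i = (306.21 − 305.47) / 650 = 0.74 / 650 = 0.001138.
Darcy flux q = K · i = 0.2488 × 0.001138 = 0.0002833 m/day.
Seepage velocity v = q / n_e = 0.0002833 / 0.19 = 0.001491 m/day.
Travel time t = L / v = 650 / 0.001491 = 4.360e+05 days = 1194 years.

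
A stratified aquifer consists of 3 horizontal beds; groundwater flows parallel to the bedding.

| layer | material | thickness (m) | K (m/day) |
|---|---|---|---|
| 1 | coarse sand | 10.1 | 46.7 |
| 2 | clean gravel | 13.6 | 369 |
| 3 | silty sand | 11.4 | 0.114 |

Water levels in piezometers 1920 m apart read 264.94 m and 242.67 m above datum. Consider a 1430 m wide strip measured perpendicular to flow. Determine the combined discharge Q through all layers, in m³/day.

Flow is parallel to layering, so each bed carries its own Darcy discharge and the transmissivities add.
Σ(K_i·b_i) = 46.7×10.1 + 369×13.6 + 0.114×11.4 = 5491 m²/day.
Hydraulic gradient i = (264.94 − 242.67) / 1920 = 22.27 / 1920 = 0.01160.
Q = Σ(K_i·b_i) · W · i = 5491 × 1430 × 0.01160 = 91083 m³/day.

91100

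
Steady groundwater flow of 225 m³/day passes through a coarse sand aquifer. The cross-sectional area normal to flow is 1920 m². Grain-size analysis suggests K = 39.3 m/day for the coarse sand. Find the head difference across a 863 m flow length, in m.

From Q = K·A·i, i = Q / (K·A) = 225 / (39.30 × 1920) = 0.002982.
Head loss Δh = i · L = 0.002982 × 863 = 2.573 m.

2.57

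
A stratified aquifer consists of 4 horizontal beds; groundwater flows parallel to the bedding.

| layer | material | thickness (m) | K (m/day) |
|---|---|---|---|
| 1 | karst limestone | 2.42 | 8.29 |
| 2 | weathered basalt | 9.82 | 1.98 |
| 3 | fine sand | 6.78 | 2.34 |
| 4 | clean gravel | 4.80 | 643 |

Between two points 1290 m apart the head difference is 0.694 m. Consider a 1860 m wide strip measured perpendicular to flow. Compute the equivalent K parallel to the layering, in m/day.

132

Flow is parallel to layering, so each bed carries its own Darcy discharge and the transmissivities add.
Σ(K_i·b_i) = 8.29×2.42 + 1.98×9.82 + 2.34×6.78 + 643×4.80 = 3142 m²/day.
Total thickness b = 23.82 m, so K_eq = Σ(K_i·b_i)/b = 131.9 m/day.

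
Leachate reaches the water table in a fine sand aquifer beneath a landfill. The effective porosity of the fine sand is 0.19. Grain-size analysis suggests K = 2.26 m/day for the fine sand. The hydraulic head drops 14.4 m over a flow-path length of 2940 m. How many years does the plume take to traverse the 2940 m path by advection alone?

Hydraulic gradient i = Δh / L = 14.4 / 2940 = 0.004898.
Darcy flux q = K · i = 2.260 × 0.004898 = 0.01107 m/day.
Seepage velocity v = q / n_e = 0.01107 / 0.19 = 0.05826 m/day.
Travel time t = L / v = 2940 / 0.05826 = 50463 days = 138.2 years.

138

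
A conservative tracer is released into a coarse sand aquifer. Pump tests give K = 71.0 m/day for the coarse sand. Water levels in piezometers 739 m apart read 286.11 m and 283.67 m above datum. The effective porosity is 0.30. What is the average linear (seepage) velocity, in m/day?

Hydraulic gradient i = (286.11 − 283.67) / 739 = 2.44 / 739 = 0.003302.
Darcy flux q = K · i = 71.00 × 0.003302 = 0.2344 m/day.
Seepage velocity v = q / n_e = 0.2344 / 0.30 = 0.7814 m/day.

0.781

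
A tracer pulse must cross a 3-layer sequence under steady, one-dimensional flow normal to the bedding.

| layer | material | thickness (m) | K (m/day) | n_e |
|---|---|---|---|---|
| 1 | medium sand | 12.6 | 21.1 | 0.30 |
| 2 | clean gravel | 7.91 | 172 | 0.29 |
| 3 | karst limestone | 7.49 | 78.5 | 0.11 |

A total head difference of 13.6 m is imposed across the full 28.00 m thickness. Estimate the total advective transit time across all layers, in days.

With flow normal to the layers, continuity requires the same specific discharge q through every layer.
Σ(b_i/K_i) = 12.6/21.1 + 7.91/172 + 7.49/78.5 = 0.7386 d.
q = Δh / Σ(b_i/K_i) = 13.6 / 0.7386 = 18.41 m/day.
In each layer the seepage velocity is v_i = q/n_i, so the layer transit time is t_i = b_i·n_i / q:
  layer 1 (medium sand): t_1 = 12.6 × 0.30 / 18.41 = 0.2053 d
  layer 2 (clean gravel): t_2 = 7.91 × 0.29 / 18.41 = 0.1246 d
  layer 3 (karst limestone): t_3 = 7.49 × 0.11 / 18.41 = 0.04474 d
Total t = Σ t_i = 0.3746 days.

0.375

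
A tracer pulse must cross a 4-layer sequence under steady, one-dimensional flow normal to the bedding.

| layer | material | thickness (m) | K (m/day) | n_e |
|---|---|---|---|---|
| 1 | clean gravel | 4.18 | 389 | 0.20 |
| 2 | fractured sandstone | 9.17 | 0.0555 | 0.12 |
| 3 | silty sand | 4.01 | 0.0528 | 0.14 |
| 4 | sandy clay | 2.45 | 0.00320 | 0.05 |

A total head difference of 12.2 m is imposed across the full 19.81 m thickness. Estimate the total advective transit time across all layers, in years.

0.592

With flow normal to the layers, continuity requires the same specific discharge q through every layer.
Σ(b_i/K_i) = 4.18/389 + 9.17/0.0555 + 4.01/0.0528 + 2.45/0.00320 = 1007 d.
q = Δh / Σ(b_i/K_i) = 12.2 / 1007 = 0.01212 m/day.
In each layer the seepage velocity is v_i = q/n_i, so the layer transit time is t_i = b_i·n_i / q:
  layer 1 (clean gravel): t_1 = 4.18 × 0.20 / 0.01212 = 68.99 d
  layer 2 (fractured sandstone): t_2 = 9.17 × 0.12 / 0.01212 = 90.81 d
  layer 3 (silty sand): t_3 = 4.01 × 0.14 / 0.01212 = 46.33 d
  layer 4 (sandy clay): t_4 = 2.45 × 0.05 / 0.01212 = 10.11 d
Total t = Σ t_i = 216.2 days = 0.5920 years.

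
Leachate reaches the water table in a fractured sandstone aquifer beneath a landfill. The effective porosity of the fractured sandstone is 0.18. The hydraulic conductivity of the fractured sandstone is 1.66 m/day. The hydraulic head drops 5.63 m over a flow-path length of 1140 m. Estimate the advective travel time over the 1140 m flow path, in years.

Hydraulic gradient i = Δh / L = 5.63 / 1140 = 0.004939.
Darcy flux q = K · i = 1.660 × 0.004939 = 0.008198 m/day.
Seepage velocity v = q / n_e = 0.008198 / 0.18 = 0.04554 m/day.
Travel time t = L / v = 1140 / 0.04554 = 25030 days = 68.53 years.

68.5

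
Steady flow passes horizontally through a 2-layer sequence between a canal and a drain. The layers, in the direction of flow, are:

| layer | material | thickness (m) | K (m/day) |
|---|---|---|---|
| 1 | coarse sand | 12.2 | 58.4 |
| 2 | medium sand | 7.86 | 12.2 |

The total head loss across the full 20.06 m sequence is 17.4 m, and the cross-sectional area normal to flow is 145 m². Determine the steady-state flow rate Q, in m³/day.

Flow is perpendicular to layering, so the layers act in series and the equivalent K is the thickness-weighted harmonic mean.
Total thickness L = 12.2 + 7.86 = 20.06 m.
Σ(b_i/K_i) = 12.2/58.4 + 7.86/12.2 = 0.8532 d.
K_eq = L / Σ(b_i/K_i) = 20.06 / 0.8532 = 23.51 m/day.
Q = K_eq · A · (Δh/L) = 23.51 × 145 × (17.4/20.06) = 2957 m³/day.

2960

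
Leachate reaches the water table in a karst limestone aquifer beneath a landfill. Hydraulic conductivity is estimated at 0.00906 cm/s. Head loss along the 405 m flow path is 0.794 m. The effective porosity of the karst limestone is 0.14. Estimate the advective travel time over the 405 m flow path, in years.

10.1

Convert K: 0.00906 cm/s × 864 = 7.828 m/day.
Hydraulic gradient i = Δh / L = 0.794 / 405 = 0.001960.
Darcy flux q = K · i = 7.828 × 0.001960 = 0.01535 m/day.
Seepage velocity v = q / n_e = 0.01535 / 0.14 = 0.1096 m/day.
Travel time t = L / v = 405 / 0.1096 = 3695 days = 10.12 years.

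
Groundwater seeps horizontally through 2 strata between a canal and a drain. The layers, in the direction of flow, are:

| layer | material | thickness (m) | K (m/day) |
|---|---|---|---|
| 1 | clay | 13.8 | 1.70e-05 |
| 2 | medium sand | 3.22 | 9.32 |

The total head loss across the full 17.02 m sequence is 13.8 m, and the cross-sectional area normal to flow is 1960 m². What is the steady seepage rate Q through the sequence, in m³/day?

Flow is perpendicular to layering, so the layers act in series and the equivalent K is the thickness-weighted harmonic mean.
Total thickness L = 13.8 + 3.22 = 17.02 m.
Σ(b_i/K_i) = 13.8/1.70e-05 + 3.22/9.32 = 8.118e+05 d.
K_eq = L / Σ(b_i/K_i) = 17.02 / 8.118e+05 = 2.097e-05 m/day.
Q = K_eq · A · (Δh/L) = 2.097e-05 × 1960 × (13.8/17.02) = 0.03332 m³/day.

0.0333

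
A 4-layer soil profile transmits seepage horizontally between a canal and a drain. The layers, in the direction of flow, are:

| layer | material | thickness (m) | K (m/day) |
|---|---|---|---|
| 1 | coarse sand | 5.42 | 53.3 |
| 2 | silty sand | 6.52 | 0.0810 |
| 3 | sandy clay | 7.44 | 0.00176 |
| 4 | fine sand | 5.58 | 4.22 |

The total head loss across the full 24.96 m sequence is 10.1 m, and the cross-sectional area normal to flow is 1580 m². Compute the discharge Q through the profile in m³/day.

3.70

Flow is perpendicular to layering, so the layers act in series and the equivalent K is the thickness-weighted harmonic mean.
Total thickness L = 5.42 + 6.52 + 7.44 + 5.58 = 24.96 m.
Σ(b_i/K_i) = 5.42/53.3 + 6.52/0.0810 + 7.44/0.00176 + 5.58/4.22 = 4309 d.
K_eq = L / Σ(b_i/K_i) = 24.96 / 4309 = 0.005792 m/day.
Q = K_eq · A · (Δh/L) = 0.005792 × 1580 × (10.1/24.96) = 3.703 m³/day.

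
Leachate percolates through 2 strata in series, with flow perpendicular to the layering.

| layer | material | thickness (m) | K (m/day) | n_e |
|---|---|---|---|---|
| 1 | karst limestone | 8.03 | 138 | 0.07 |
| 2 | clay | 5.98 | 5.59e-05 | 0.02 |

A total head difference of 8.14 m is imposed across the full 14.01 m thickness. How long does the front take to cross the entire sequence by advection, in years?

24.5

With flow normal to the layers, continuity requires the same specific discharge q through every layer.
Σ(b_i/K_i) = 8.03/138 + 5.98/5.59e-05 = 1.070e+05 d.
q = Δh / Σ(b_i/K_i) = 8.14 / 1.070e+05 = 7.609e-05 m/day.
In each layer the seepage velocity is v_i = q/n_i, so the layer transit time is t_i = b_i·n_i / q:
  layer 1 (karst limestone): t_1 = 8.03 × 0.07 / 7.609e-05 = 7387 d
  layer 2 (clay): t_2 = 5.98 × 0.02 / 7.609e-05 = 1572 d
Total t = Σ t_i = 8959 days = 24.53 years.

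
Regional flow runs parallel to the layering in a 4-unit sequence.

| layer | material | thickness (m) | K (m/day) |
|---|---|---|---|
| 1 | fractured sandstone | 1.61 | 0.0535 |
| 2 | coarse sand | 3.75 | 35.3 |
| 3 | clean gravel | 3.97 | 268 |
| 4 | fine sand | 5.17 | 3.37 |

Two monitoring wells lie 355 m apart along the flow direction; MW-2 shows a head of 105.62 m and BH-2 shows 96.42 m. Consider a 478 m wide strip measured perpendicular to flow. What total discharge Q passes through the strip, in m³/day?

15000

Flow is parallel to layering, so each bed carries its own Darcy discharge and the transmissivities add.
Σ(K_i·b_i) = 0.0535×1.61 + 35.3×3.75 + 268×3.97 + 3.37×5.17 = 1214 m²/day.
Hydraulic gradient i = (105.62 − 96.42) / 355 = 9.2 / 355 = 0.02592.
Q = Σ(K_i·b_i) · W · i = 1214 × 478 × 0.02592 = 15037 m³/day.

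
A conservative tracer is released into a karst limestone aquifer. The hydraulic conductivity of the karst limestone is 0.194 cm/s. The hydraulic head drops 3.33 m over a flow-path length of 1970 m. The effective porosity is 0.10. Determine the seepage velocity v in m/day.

2.83

Convert K: 0.194 cm/s × 864 = 167.6 m/day.
Hydraulic gradient i = Δh / L = 3.33 / 1970 = 0.001690.
Darcy flux q = K · i = 167.6 × 0.001690 = 0.2833 m/day.
Seepage velocity v = q / n_e = 0.2833 / 0.10 = 2.833 m/day.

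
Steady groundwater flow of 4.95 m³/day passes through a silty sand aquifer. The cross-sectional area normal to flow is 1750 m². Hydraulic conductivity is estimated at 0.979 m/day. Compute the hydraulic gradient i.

From Q = K·A·i, i = Q / (K·A) = 4.95 / (0.9790 × 1750) = 0.002889.

0.00289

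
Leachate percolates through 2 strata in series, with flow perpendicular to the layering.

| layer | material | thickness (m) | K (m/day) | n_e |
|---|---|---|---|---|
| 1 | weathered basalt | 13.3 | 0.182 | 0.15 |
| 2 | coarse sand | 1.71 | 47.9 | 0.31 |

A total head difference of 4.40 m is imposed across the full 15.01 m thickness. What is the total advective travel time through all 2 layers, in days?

With flow normal to the layers, continuity requires the same specific discharge q through every layer.
Σ(b_i/K_i) = 13.3/0.182 + 1.71/47.9 = 73.11 d.
q = Δh / Σ(b_i/K_i) = 4.40 / 73.11 = 0.06018 m/day.
In each layer the seepage velocity is v_i = q/n_i, so the layer transit time is t_i = b_i·n_i / q:
  layer 1 (weathered basalt): t_1 = 13.3 × 0.15 / 0.06018 = 33.15 d
  layer 2 (coarse sand): t_2 = 1.71 × 0.31 / 0.06018 = 8.808 d
Total t = Σ t_i = 41.96 days.

42.0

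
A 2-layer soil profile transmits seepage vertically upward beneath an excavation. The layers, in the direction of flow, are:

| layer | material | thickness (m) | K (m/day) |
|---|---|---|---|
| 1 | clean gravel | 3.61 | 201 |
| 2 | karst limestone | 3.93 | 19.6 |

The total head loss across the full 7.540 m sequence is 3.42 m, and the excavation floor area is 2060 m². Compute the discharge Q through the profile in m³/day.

32200

Flow is perpendicular to layering, so the layers act in series and the equivalent K is the thickness-weighted harmonic mean.
Total thickness L = 3.61 + 3.93 = 7.540 m.
Σ(b_i/K_i) = 3.61/201 + 3.93/19.6 = 0.2185 d.
K_eq = L / Σ(b_i/K_i) = 7.540 / 0.2185 = 34.51 m/day.
Q = K_eq · A · (Δh/L) = 34.51 × 2060 × (3.42/7.540) = 32248 m³/day.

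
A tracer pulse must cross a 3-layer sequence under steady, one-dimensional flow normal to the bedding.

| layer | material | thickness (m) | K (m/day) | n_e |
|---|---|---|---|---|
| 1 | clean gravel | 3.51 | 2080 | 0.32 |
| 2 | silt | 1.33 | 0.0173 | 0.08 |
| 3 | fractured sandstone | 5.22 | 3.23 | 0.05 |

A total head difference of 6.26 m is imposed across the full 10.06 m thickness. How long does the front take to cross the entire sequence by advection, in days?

With flow normal to the layers, continuity requires the same specific discharge q through every layer.
Σ(b_i/K_i) = 3.51/2080 + 1.33/0.0173 + 5.22/3.23 = 78.50 d.
q = Δh / Σ(b_i/K_i) = 6.26 / 78.50 = 0.07975 m/day.
In each layer the seepage velocity is v_i = q/n_i, so the layer transit time is t_i = b_i·n_i / q:
  layer 1 (clean gravel): t_1 = 3.51 × 0.32 / 0.07975 = 14.08 d
  layer 2 (silt): t_2 = 1.33 × 0.08 / 0.07975 = 1.334 d
  layer 3 (fractured sandstone): t_3 = 5.22 × 0.05 / 0.07975 = 3.273 d
Total t = Σ t_i = 18.69 days.

18.7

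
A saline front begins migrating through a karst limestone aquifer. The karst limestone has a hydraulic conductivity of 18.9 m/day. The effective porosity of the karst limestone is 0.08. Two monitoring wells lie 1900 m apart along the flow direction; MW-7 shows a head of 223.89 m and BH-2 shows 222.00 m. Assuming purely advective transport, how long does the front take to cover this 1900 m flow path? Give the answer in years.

22.1

Hydraulic gradient i = (223.89 − 222.00) / 1900 = 1.89 / 1900 = 0.0009947.
Darcy flux q = K · i = 18.90 × 0.0009947 = 0.01880 m/day.
Seepage velocity v = q / n_e = 0.01880 / 0.08 = 0.2350 m/day.
Travel time t = L / v = 1900 / 0.2350 = 8085 days = 22.14 years.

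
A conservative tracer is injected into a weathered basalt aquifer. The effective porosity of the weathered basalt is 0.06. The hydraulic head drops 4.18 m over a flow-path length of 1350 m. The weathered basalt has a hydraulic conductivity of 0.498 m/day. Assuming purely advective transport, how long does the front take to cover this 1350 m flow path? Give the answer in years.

144

Hydraulic gradient i = Δh / L = 4.18 / 1350 = 0.003096.
Darcy flux q = K · i = 0.4980 × 0.003096 = 0.001542 m/day.
Seepage velocity v = q / n_e = 0.001542 / 0.06 = 0.02570 m/day.
Travel time t = L / v = 1350 / 0.02570 = 52531 days = 143.8 years.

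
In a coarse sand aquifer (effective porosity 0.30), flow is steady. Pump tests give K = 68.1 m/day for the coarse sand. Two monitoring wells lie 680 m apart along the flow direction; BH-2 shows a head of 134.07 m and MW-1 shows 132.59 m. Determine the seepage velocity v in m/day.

0.494

Hydraulic gradient i = (134.07 − 132.59) / 680 = 1.48 / 680 = 0.002176.
Darcy flux q = K · i = 68.10 × 0.002176 = 0.1482 m/day.
Seepage velocity v = q / n_e = 0.1482 / 0.30 = 0.4941 m/day.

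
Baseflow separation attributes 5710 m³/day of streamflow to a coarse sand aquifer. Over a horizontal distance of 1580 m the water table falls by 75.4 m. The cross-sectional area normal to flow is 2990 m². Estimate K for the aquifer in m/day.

40.0

Hydraulic gradient i = Δh / L = 75.4 / 1580 = 0.04772.
From Q = K·A·i, K = Q / (A·i) = 5710 / (2990 × 0.04772) = 40.02 m/day.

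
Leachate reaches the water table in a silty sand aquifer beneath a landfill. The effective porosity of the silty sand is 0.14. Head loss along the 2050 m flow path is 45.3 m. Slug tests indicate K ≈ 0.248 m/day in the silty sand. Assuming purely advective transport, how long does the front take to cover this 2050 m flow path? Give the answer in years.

Hydraulic gradient i = Δh / L = 45.3 / 2050 = 0.02210.
Darcy flux q = K · i = 0.2480 × 0.02210 = 0.005480 m/day.
Seepage velocity v = q / n_e = 0.005480 / 0.14 = 0.03914 m/day.
Travel time t = L / v = 2050 / 0.03914 = 52370 days = 143.4 years.

143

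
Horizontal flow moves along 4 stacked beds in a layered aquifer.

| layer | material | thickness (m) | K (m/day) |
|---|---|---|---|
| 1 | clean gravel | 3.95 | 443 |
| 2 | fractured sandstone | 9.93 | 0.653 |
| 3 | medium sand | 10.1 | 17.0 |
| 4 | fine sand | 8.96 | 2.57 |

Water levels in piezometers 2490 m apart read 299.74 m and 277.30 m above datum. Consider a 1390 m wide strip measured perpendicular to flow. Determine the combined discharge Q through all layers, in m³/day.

24400

Flow is parallel to layering, so each bed carries its own Darcy discharge and the transmissivities add.
Σ(K_i·b_i) = 443×3.95 + 0.653×9.93 + 17.0×10.1 + 2.57×8.96 = 1951 m²/day.
Hydraulic gradient i = (299.74 − 277.30) / 2490 = 22.44 / 2490 = 0.009012.
Q = Σ(K_i·b_i) · W · i = 1951 × 1390 × 0.009012 = 24440 m³/day.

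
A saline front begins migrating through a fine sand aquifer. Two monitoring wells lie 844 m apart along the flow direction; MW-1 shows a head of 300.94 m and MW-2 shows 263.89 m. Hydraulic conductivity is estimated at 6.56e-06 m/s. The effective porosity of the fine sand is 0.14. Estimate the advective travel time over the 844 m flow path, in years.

Convert K: 6.56e-06 m/s × 86400 = 0.5668 m/day.
Hydraulic gradient i = (300.94 − 263.89) / 844 = 37.05 / 844 = 0.04390.
Darcy flux q = K · i = 0.5668 × 0.04390 = 0.02488 m/day.
Seepage velocity v = q / n_e = 0.02488 / 0.14 = 0.1777 m/day.
Travel time t = L / v = 844 / 0.1777 = 4749 days = 13.00 years.

13.0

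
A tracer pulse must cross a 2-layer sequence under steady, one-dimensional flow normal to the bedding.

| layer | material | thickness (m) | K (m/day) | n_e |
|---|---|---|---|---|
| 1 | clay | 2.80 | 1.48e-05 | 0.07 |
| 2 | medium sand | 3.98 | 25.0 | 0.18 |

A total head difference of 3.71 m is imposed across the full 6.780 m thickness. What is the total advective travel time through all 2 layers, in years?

127

With flow normal to the layers, continuity requires the same specific discharge q through every layer.
Σ(b_i/K_i) = 2.80/1.48e-05 + 3.98/25.0 = 1.892e+05 d.
q = Δh / Σ(b_i/K_i) = 3.71 / 1.892e+05 = 1.961e-05 m/day.
In each layer the seepage velocity is v_i = q/n_i, so the layer transit time is t_i = b_i·n_i / q:
  layer 1 (clay): t_1 = 2.80 × 0.07 / 1.961e-05 = 9995 d
  layer 2 (medium sand): t_2 = 3.98 × 0.18 / 1.961e-05 = 36532 d
Total t = Σ t_i = 46527 days = 127.4 years.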